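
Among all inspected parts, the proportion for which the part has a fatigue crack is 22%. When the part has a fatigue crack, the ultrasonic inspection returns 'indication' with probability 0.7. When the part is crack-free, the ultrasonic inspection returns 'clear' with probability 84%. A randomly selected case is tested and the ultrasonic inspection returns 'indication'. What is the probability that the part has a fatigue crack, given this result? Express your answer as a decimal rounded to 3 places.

P(H | E) ≈ 0.552

Let H be the event that the part has a fatigue crack. P(H) = 0.22, so P(¬H) = 0.78. With E the 'indication' result, P(E|H) = 0.7 and P(E|¬H) = 0.16.
P(E) = 0.7·0.22 + 0.16·0.78 = 0.15400 + 0.12480 = 0.27880.
By Bayes' theorem, P(H|E) = 0.15400 / 0.27880 = 0.552.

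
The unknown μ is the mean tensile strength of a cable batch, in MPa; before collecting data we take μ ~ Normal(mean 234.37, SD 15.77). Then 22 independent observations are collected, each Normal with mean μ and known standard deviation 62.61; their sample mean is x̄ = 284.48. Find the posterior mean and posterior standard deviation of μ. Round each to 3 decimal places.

Posterior mean ≈ 263.564; posterior SD ≈ 10.189

With known σ, the Normal prior is conjugate. Weight on the data is w = (n/σ²)/(n/σ² + 1/τ₀²) = 0.00561223/(0.00561223+0.00402102) = 0.58259.
Posterior mean = w·x̄ + (1−w)·μ₀ = 0.58259·284.48 + 0.41741·234.37 = 263.564. Posterior variance = 1/(0.00561223+0.00402102) = 103.807, so SD = 10.189.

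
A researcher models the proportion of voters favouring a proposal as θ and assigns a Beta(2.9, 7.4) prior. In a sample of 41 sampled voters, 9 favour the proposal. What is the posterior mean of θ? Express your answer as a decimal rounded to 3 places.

Observing 9 successes and 32 failures updates Beta(2.9, 7.4) by adding the success and failure counts to the two shape parameters: α = 2.9+9 = 11.9, β = 7.4+32 = 39.4.
Posterior mean = α/(α+β) = 11.9/51.3 = 0.232.

Posterior mean ≈ 0.232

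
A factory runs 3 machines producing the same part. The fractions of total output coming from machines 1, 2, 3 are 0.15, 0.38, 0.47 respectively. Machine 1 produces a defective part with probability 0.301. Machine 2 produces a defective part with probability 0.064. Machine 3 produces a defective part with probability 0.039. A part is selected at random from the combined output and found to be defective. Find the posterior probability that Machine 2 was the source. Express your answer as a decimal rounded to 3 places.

P(defective|M1) = 0.301; P(defective|M2) = 0.064; P(defective|M3) = 0.039.
Prior × likelihood for each source: 0.15·0.301=0.04515, 0.38·0.064=0.02432, 0.47·0.039=0.01833. Summing gives P(defective) = 0.087800.
P(Machine 2 | defective) = 0.02432 / 0.087800 = 0.277.

Posterior probability ≈ 0.277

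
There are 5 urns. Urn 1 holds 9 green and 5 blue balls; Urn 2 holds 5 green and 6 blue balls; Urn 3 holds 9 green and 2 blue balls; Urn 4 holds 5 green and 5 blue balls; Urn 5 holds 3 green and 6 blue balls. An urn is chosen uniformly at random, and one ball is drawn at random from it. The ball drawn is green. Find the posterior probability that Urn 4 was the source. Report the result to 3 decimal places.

P(green|Urn 1) = 0.6429; P(green|Urn 2) = 0.4545; P(green|Urn 3) = 0.8182; P(green|Urn 4) = 0.5; P(green|Urn 5) = 0.3333.
Prior × likelihood for each source: 0.2·0.6429=0.1286, 0.2·0.4545=0.09091, 0.2·0.8182=0.1636, 0.2·0.5=0.1000, 0.2·0.3333=0.06667. Summing gives P(green) = 0.54978.
P(Urn 4 | green) = 0.1000 / 0.54978 = 0.182.

Posterior probability ≈ 0.182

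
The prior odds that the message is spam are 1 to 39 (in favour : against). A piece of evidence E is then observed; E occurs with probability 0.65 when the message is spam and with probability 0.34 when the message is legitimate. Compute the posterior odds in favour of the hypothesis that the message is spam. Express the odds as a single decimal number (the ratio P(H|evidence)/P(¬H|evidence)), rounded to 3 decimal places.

Posterior odds ≈ 0.049

Prior odds = 1/39 = 0.025641. In log-odds, ln(0.025641) = -3.6636.
Add log likelihood ratio: ln(1.9118) = 0.64803.
Posterior log-odds = -3.0155, so posterior odds = exp(-3.0155) = 0.049020.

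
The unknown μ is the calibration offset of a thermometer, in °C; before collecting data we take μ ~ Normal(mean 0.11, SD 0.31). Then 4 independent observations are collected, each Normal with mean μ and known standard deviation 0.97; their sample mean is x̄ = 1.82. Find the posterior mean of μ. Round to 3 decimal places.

Posterior mean ≈ 0.606

With known σ, the Normal prior is conjugate. Weight on the data is w = (n/σ²)/(n/σ² + 1/τ₀²) = 4.25125/(4.25125+10.4058) = 0.29005.
Posterior mean = w·x̄ + (1−w)·μ₀ = 0.29005·1.82 + 0.70995·0.11 = 0.606.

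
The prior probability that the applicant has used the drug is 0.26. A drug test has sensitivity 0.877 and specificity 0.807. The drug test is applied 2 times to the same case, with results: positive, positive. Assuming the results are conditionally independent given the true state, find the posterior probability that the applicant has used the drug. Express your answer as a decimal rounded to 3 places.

Posterior P(H) ≈ 0.879

With H the event that the applicant has used the drug, the joint likelihood of the observed sequence is P(data|H) = 0.877·0.877 = 0.76913 and P(data|¬H) = 0.193·0.193 = 0.037249.
Bayes: P(H|data) = 0.26·0.76913 / (0.26·0.76913 + 0.74·0.037249) = 0.19997/0.22754 = 0.8789.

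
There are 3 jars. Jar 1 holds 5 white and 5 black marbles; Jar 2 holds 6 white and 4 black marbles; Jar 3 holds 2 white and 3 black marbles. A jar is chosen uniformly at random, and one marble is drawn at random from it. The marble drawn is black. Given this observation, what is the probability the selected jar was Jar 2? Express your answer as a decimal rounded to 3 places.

Posterior probability ≈ 0.267

P(black|Jar 1) = 0.5; P(black|Jar 2) = 0.4; P(black|Jar 3) = 0.6.
Prior × likelihood for each source: 0.333333·0.5=0.1667, 0.333333·0.4=0.1333, 0.333333·0.6=0.2000. Summing gives P(black) = 0.50000.
P(Jar 2 | black) = 0.1333 / 0.50000 = 0.267.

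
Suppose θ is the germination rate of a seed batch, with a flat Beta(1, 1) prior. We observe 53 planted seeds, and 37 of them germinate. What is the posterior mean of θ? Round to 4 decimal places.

Observing 37 successes and 16 failures updates Beta(1, 1) by adding the success and failure counts to the two shape parameters: α = 1+37 = 38, β = 1+16 = 17.
E[θ | data] = 38/(38+17) = 0.6909.

Posterior mean ≈ 0.6909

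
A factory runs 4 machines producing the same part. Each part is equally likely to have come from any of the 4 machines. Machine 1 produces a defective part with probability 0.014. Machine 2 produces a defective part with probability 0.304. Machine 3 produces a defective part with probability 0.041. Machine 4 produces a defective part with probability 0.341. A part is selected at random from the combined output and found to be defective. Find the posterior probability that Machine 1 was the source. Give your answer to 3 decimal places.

Tabulate prior·likelihood by source: [1] prior 0.25, lik 0.014, product 0.003500; [2] prior 0.25, lik 0.304, product 0.07600; [3] prior 0.25, lik 0.041, product 0.01025; [4] prior 0.25, lik 0.341, product 0.08525.
Normalizing constant = 0.17500; the posterior for Machine 1 is its product over the sum, 0.003500/0.17500 = 0.020.

Posterior probability ≈ 0.020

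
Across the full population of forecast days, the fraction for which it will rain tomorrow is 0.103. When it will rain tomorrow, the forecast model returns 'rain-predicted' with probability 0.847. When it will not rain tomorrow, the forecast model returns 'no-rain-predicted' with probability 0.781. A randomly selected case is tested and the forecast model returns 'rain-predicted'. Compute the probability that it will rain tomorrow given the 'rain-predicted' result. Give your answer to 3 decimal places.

P(H | E) ≈ 0.308

Let H be the event that it will rain tomorrow. P(H) = 0.103, so P(¬H) = 0.897. With E the 'rain-predicted' result, P(E|H) = 0.847 and P(E|¬H) = 0.219.
P(E) = 0.847·0.103 + 0.219·0.897 = 0.087241 + 0.19644 = 0.28368.
By Bayes' theorem, P(H|E) = 0.087241 / 0.28368 = 0.308.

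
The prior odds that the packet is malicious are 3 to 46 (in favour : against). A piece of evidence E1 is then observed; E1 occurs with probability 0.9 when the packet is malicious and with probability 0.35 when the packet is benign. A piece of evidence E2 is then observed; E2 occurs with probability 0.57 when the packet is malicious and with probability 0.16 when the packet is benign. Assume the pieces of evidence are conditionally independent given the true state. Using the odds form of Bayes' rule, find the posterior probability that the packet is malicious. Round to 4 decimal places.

Prior odds = 3/46 = 0.065217. In log-odds, ln(0.065217) = -2.7300.
Add log likelihood ratios: ln(2.5714) + ln(3.5625) = 2.2149.
Posterior log-odds = -0.51510, so posterior odds = exp(-0.51510) = 0.59744. Converting, P(H|E) = 0.59744/1.5974 = 0.3740.

Posterior probability ≈ 0.3740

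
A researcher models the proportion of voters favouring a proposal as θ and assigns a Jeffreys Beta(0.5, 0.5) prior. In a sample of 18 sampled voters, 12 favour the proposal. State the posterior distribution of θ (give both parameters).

Posterior: Beta(12.5, 6.5)

The binomial likelihood is conjugate to the Beta prior: with 12 successes and 6 failures, the posterior is Beta(0.5+12, 0.5+6) = Beta(12.5, 6.5).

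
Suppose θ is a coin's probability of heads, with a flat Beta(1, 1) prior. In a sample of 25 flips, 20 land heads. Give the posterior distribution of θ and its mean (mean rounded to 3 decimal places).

The binomial likelihood is conjugate to the Beta prior: with 20 successes and 5 failures, the posterior is Beta(1+20, 1+5) = Beta(21, 6).
E[θ | data] = 21/(21+6) = 0.778.

Posterior: Beta(21, 6); mean ≈ 0.778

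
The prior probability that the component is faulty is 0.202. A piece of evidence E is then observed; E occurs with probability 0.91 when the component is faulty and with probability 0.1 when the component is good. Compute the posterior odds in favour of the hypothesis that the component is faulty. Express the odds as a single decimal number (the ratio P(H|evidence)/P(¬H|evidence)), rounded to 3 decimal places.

Posterior odds ≈ 2.304

Prior odds = 0.202/(1−0.202) = 0.25313. In log-odds, ln(0.25313) = -1.3738.
Add log likelihood ratio: ln(9.1000) = 2.2083.
Posterior log-odds = 0.83443, so posterior odds = exp(0.83443) = 2.3035.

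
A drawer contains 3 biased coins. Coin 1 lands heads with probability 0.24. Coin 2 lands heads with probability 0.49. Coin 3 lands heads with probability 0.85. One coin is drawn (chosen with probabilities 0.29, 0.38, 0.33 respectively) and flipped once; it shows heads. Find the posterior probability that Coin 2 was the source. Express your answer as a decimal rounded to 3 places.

Posterior probability ≈ 0.347

Tabulate prior·likelihood by source: [1] prior 0.29, lik 0.24, product 0.06960; [2] prior 0.38, lik 0.49, product 0.1862; [3] prior 0.33, lik 0.85, product 0.2805.
Normalizing constant = 0.53630; the posterior for Coin 2 is its product over the sum, 0.1862/0.53630 = 0.347.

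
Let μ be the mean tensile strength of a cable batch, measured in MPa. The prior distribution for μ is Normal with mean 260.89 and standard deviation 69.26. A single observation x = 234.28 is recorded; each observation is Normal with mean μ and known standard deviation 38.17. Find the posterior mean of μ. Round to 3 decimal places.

Prior precision 1/τ₀² = 1/69.26² = 0.00020847; data precision n/σ² = 1/38.17² = 0.00068637.
Posterior precision = 0.00020847 + 0.00068637 = 0.00089483.
Posterior mean = (0.00020847·260.89 + 0.00068637·234.28) / 0.00089483 = 240.479.

Posterior mean ≈ 240.479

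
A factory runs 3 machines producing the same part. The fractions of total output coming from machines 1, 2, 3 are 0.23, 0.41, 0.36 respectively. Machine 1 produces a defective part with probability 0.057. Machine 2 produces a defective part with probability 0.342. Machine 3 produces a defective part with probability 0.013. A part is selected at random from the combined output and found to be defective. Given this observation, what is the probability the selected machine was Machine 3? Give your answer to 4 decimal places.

Posterior probability ≈ 0.0296

P(defective|M1) = 0.057; P(defective|M2) = 0.342; P(defective|M3) = 0.013.
Prior × likelihood for each source: 0.23·0.057=0.01311, 0.41·0.342=0.1402, 0.36·0.013=0.004680. Summing gives P(defective) = 0.15801.
P(Machine 3 | defective) = 0.004680 / 0.15801 = 0.0296.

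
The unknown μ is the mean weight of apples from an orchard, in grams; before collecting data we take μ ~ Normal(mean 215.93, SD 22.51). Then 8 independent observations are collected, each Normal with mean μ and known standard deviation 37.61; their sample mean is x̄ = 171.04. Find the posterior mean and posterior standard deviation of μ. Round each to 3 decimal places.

Posterior mean ≈ 182.652; posterior SD ≈ 11.449

Prior precision 1/τ₀² = 1/22.51² = 0.00197355; data precision n/σ² = 8/37.61² = 0.00565566.
Posterior precision = 0.00197355 + 0.00565566 = 0.00762921, giving posterior SD = 1/√0.00762921 = 11.449.
Posterior mean = (0.00197355·215.93 + 0.00565566·171.04) / 0.00762921 = 182.652.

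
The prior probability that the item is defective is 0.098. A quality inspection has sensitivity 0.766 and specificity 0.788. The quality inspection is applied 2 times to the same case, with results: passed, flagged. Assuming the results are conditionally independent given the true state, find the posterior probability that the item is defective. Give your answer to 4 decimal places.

Posterior P(H) ≈ 0.1044

With H the event that the item is defective, the joint likelihood of the observed sequence is P(data|H) = 0.234·0.766 = 0.17924 and P(data|¬H) = 0.788·0.212 = 0.16706.
Bayes: P(H|data) = 0.098·0.17924 / (0.098·0.17924 + 0.902·0.16706) = 0.017566/0.16825 = 0.1044.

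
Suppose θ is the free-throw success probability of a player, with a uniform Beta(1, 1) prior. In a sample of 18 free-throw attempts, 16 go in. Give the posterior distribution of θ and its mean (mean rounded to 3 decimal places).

Posterior: Beta(17, 3); mean ≈ 0.850

The binomial likelihood is conjugate to the Beta prior: with 16 successes and 2 failures, the posterior is Beta(1+16, 1+2) = Beta(17, 3).
Posterior mean = α/(α+β) = 17/20 = 0.850.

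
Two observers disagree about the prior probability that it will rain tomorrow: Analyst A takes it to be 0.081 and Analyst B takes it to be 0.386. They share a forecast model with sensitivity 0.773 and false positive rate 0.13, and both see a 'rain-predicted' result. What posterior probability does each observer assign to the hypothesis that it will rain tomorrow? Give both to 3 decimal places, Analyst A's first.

Analyst A: 0.344; Analyst B: 0.789

The likelihood ratio for a 'rain-predicted' result is 0.773/0.13 = 5.9462.
Analyst A: prior odds 0.081/0.919 = 0.088139; posterior odds 0.52409; posterior probability 0.344.
Analyst B: prior odds 0.386/0.614 = 0.62866; posterior odds 3.7381; posterior probability 0.789.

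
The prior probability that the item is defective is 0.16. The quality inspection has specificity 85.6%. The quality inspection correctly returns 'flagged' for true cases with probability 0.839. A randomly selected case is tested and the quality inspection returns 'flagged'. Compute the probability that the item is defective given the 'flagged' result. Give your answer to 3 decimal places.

Let H be the event that the item is defective. P(H) = 0.16, so P(¬H) = 0.84. With E the 'flagged' result, P(E|H) = 0.839 and P(E|¬H) = 0.144.
P(E) = 0.839·0.16 + 0.144·0.84 = 0.13424 + 0.12096 = 0.25520.
By Bayes' theorem, P(H|E) = 0.13424 / 0.25520 = 0.526.

P(H | E) ≈ 0.526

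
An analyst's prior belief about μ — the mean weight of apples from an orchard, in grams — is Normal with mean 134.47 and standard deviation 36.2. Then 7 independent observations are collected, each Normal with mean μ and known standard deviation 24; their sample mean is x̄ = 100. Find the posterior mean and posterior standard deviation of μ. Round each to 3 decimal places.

Posterior mean ≈ 102.037; posterior SD ≈ 8.799

Prior precision 1/τ₀² = 1/36.2² = 0.00076310; data precision n/σ² = 7/24² = 0.0121528.
Posterior precision = 0.00076310 + 0.0121528 = 0.0129159, giving posterior SD = 1/√0.0129159 = 8.799.
Posterior mean = (0.00076310·134.47 + 0.0121528·100) / 0.0129159 = 102.037.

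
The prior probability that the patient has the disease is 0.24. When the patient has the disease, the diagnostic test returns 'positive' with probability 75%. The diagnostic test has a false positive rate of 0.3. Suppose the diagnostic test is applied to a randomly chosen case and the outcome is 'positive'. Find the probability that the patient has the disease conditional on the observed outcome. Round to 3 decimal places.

Let H be the event that the patient has the disease. P(H) = 0.24, so P(¬H) = 0.76. With E the 'positive' result, P(E|H) = 0.75 and P(E|¬H) = 0.3.
P(E) = 0.75·0.24 + 0.3·0.76 = 0.18000 + 0.22800 = 0.40800.
By Bayes' theorem, P(H|E) = 0.18000 / 0.40800 = 0.441.

P(H | E) ≈ 0.441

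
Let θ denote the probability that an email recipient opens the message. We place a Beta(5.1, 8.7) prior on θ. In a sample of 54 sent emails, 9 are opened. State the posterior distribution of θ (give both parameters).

Observing 9 successes and 45 failures updates Beta(5.1, 8.7) by adding the success and failure counts to the two shape parameters: α = 5.1+9 = 14.1, β = 8.7+45 = 53.7.

Posterior: Beta(14.1, 53.7)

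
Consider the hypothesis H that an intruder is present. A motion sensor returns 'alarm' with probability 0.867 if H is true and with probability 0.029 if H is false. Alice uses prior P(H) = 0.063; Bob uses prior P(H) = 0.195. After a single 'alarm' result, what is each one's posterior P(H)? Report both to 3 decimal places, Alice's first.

Alice: 0.668; Bob: 0.879

P('+'|H) = 0.867, P('+'|¬H) = 0.029.
Alice: numerator 0.867·0.063 = 0.054621; evidence = 0.054621+0.029·0.937 = 0.081794; posterior = 0.668.
Bob: numerator 0.867·0.195 = 0.16906; evidence = 0.16906+0.029·0.805 = 0.19241; posterior = 0.879.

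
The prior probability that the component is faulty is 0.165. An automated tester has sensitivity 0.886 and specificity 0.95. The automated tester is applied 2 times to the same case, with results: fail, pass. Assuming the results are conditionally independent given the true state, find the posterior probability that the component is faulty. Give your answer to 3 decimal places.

Posterior P(H) ≈ 0.296

Let H be the event that the component is faulty; start with P(H) = 0.165. P('fail'|H) = 0.886, P('fail'|¬H) = 0.05.
Update on result 1 ('fail'): P(H) ← 0.886·0.1650 / (0.886·0.1650 + 0.05·0.8350) = 0.14619/0.18794 = 0.7779.
Update on result 2 ('pass'): P(H) ← 0.114·0.7779 / (0.114·0.7779 + 0.95·0.2221) = 0.088675/0.29971 = 0.2959.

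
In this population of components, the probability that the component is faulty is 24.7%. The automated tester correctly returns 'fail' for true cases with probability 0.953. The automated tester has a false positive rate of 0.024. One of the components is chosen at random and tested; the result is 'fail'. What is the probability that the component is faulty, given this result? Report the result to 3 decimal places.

Let H be the event that the component is faulty. P(H) = 0.247, so P(¬H) = 0.753. With E the 'fail' result, P(E|H) = 0.953 and P(E|¬H) = 0.024.
P(E) = 0.953·0.247 + 0.024·0.753 = 0.23539 + 0.018072 = 0.25346.
By Bayes' theorem, P(H|E) = 0.23539 / 0.25346 = 0.929.

P(H | E) ≈ 0.929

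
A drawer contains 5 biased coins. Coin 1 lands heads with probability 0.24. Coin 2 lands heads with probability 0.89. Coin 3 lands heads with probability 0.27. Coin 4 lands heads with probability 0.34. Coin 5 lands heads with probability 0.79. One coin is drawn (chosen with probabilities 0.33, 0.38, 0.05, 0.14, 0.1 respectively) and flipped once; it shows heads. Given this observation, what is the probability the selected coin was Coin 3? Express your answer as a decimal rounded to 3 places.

P(heads|C1) = 0.24; P(heads|C2) = 0.89; P(heads|C3) = 0.27; P(heads|C4) = 0.34; P(heads|C5) = 0.79.
Prior × likelihood for each source: 0.33·0.24=0.07920, 0.38·0.89=0.3382, 0.05·0.27=0.01350, 0.14·0.34=0.04760, 0.1·0.79=0.07900. Summing gives P(heads) = 0.55750.
P(Coin 3 | heads) = 0.01350 / 0.55750 = 0.024.

Posterior probability ≈ 0.024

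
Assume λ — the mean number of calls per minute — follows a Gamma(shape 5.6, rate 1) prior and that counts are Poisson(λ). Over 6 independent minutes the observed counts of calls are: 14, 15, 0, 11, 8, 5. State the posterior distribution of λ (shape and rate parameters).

Posterior: Gamma(shape=58.6, rate=7)

The Poisson likelihood adds the total count to the shape and the number of exposure periods to the rate. Here ∑xᵢ = 53 and n = 6, so shape 5.6→58.6 and rate 1→7.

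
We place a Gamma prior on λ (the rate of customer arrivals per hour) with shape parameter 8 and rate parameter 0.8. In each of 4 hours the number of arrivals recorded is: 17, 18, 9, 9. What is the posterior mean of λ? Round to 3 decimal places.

Posterior mean ≈ 12.708

Total count ∑xᵢ = 53 over n = 4 hours.
Gamma is conjugate to the Poisson likelihood: posterior is Gamma(shape = 8+53 = 61, rate = 0.8+4 = 4.8).
Posterior mean = shape/rate = 61/4.8 = 12.708.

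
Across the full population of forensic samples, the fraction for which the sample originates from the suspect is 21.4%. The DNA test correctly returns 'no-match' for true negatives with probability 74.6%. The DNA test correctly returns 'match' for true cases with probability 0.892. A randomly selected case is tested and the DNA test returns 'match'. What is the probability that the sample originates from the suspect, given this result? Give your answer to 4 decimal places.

P(H | E) ≈ 0.4888

Let H be the event that the sample originates from the suspect. P(H) = 0.214, so P(¬H) = 0.786. With E the 'match' result, P(E|H) = 0.892 and P(E|¬H) = 0.254.
P(E) = 0.892·0.214 + 0.254·0.786 = 0.19089 + 0.19964 = 0.39053.
By Bayes' theorem, P(H|E) = 0.19089 / 0.39053 = 0.4888.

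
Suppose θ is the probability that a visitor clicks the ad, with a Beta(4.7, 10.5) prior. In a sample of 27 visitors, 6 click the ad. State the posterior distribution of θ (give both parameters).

The binomial likelihood is conjugate to the Beta prior: with 6 successes and 21 failures, the posterior is Beta(4.7+6, 10.5+21) = Beta(10.7, 31.5).

Posterior: Beta(10.7, 31.5)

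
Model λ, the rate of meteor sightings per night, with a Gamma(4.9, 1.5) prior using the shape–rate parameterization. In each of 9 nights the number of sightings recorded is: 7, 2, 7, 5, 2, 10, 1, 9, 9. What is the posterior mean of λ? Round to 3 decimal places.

Total count ∑xᵢ = 52 over n = 9 nights.
Gamma is conjugate to the Poisson likelihood: posterior is Gamma(shape = 4.9+52 = 56.9, rate = 1.5+9 = 10.5).
E[λ | data] = 56.9/10.5 = 5.419.

Posterior mean ≈ 5.419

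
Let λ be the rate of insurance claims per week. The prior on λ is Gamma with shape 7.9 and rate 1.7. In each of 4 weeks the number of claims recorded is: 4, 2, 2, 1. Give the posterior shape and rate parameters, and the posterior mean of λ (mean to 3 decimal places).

Posterior: Gamma(shape=16.9, rate=5.7); mean ≈ 2.965

The Poisson likelihood adds the total count to the shape and the number of exposure periods to the rate. Here ∑xᵢ = 9 and n = 4, so shape 7.9→16.9 and rate 1.7→5.7.
Posterior mean = shape/rate = 16.9/5.7 = 2.965.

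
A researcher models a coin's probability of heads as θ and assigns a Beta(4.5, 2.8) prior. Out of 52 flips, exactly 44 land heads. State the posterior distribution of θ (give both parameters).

Observing 44 successes and 8 failures updates Beta(4.5, 2.8) by adding the success and failure counts to the two shape parameters: α = 4.5+44 = 48.5, β = 2.8+8 = 10.8.

Posterior: Beta(48.5, 10.8)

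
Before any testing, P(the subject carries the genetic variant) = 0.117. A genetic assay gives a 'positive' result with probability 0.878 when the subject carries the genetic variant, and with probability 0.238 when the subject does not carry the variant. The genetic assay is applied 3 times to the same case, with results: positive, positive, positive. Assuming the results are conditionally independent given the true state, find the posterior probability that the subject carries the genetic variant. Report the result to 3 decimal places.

Posterior P(H) ≈ 0.869

Let H be the event that the subject carries the genetic variant; start with P(H) = 0.117. P('positive'|H) = 0.878, P('positive'|¬H) = 0.238.
Update on result 1 ('positive'): P(H) ← 0.878·0.1170 / (0.878·0.1170 + 0.238·0.8830) = 0.10273/0.31288 = 0.3283.
Update on result 2 ('positive'): P(H) ← 0.878·0.3283 / (0.878·0.3283 + 0.238·0.6717) = 0.28827/0.44813 = 0.6433.
Update on result 3 ('positive'): P(H) ← 0.878·0.6433 / (0.878·0.6433 + 0.238·0.3567) = 0.56479/0.64970 = 0.8693.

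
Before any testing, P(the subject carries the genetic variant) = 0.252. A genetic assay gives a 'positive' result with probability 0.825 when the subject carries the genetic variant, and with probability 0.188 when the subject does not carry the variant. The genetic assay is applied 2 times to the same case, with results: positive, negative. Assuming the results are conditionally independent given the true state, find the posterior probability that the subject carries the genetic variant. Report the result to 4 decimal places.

With H the event that the subject carries the genetic variant, the joint likelihood of the observed sequence is P(data|H) = 0.825·0.175 = 0.14437 and P(data|¬H) = 0.188·0.812 = 0.15266.
Bayes: P(H|data) = 0.252·0.14437 / (0.252·0.14437 + 0.748·0.15266) = 0.036382/0.15057 = 0.2416.

Posterior P(H) ≈ 0.2416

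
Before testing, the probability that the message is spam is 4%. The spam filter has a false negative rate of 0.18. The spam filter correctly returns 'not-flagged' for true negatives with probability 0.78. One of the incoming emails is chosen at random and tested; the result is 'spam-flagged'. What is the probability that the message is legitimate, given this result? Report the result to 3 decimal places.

P(¬H | E) ≈ 0.866

Let H be the event that the message is spam. P(H) = 0.04, so P(¬H) = 0.96. With E the 'spam-flagged' result, P(E|H) = 0.82 and P(E|¬H) = 0.22.
P(E) = 0.82·0.04 + 0.22·0.96 = 0.032800 + 0.21120 = 0.24400.
By Bayes' theorem, P(H|E) = 0.032800 / 0.24400 = 0.134. Hence P(¬H|E) = 1 − 0.134 = 0.866.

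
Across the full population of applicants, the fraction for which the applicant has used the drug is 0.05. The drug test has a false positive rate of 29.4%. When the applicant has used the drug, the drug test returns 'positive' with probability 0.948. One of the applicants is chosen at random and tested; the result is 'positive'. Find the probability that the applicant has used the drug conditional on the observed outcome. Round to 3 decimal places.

Let H be the event that the applicant has used the drug. P(H) = 0.05, so P(¬H) = 0.95. With E the 'positive' result, P(E|H) = 0.948 and P(E|¬H) = 0.294.
P(E) = 0.948·0.05 + 0.294·0.95 = 0.047400 + 0.27930 = 0.32670.
By Bayes' theorem, P(H|E) = 0.047400 / 0.32670 = 0.145.

P(H | E) ≈ 0.145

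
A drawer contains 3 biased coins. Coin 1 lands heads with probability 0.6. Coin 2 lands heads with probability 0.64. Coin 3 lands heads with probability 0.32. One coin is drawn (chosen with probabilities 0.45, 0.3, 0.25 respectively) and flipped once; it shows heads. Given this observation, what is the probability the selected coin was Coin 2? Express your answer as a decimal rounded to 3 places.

Tabulate prior·likelihood by source: [1] prior 0.45, lik 0.6, product 0.2700; [2] prior 0.3, lik 0.64, product 0.1920; [3] prior 0.25, lik 0.32, product 0.08000.
Normalizing constant = 0.54200; the posterior for Coin 2 is its product over the sum, 0.1920/0.54200 = 0.354.

Posterior probability ≈ 0.354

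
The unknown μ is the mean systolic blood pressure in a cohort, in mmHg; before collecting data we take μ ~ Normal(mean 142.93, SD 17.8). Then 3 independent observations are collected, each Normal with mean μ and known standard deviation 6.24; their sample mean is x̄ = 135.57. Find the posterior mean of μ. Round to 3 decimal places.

With known σ, the Normal prior is conjugate. Weight on the data is w = (n/σ²)/(n/σ² + 1/τ₀²) = 0.0770464/(0.0770464+0.00315617) = 0.96065.
Posterior mean = w·x̄ + (1−w)·μ₀ = 0.96065·135.57 + 0.039352·142.93 = 135.860.

Posterior mean ≈ 135.860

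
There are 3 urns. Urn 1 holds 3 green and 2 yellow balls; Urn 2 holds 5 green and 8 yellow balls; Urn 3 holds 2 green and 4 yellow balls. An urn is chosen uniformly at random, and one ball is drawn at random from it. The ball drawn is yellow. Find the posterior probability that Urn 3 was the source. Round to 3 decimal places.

Posterior probability ≈ 0.396

P(yellow|Urn 1) = 0.4; P(yellow|Urn 2) = 0.6154; P(yellow|Urn 3) = 0.6667.
Prior × likelihood for each source: 0.333333·0.4=0.1333, 0.333333·0.6154=0.2051, 0.333333·0.6667=0.2222. Summing gives P(yellow) = 0.56068.
P(Urn 3 | yellow) = 0.2222 / 0.56068 = 0.396.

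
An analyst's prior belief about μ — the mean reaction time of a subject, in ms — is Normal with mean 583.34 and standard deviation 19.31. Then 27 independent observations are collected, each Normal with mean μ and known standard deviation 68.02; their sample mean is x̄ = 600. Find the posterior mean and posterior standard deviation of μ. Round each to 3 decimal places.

Prior precision 1/τ₀² = 1/19.31² = 0.00268186; data precision n/σ² = 27/68.02² = 0.00583567.
Posterior precision = 0.00268186 + 0.00583567 = 0.00851752, giving posterior SD = 1/√0.00851752 = 10.835.
Posterior mean = (0.00268186·583.34 + 0.00583567·600) / 0.00851752 = 594.754.

Posterior mean ≈ 594.754; posterior SD ≈ 10.835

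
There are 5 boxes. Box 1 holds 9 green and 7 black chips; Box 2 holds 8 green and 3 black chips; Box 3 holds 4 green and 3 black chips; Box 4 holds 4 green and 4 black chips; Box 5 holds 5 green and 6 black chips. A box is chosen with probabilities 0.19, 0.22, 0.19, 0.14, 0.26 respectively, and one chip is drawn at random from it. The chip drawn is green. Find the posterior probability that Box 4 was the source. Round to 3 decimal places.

Tabulate prior·likelihood by source: [1] prior 0.19, lik 0.5625, product 0.1069; [2] prior 0.22, lik 0.7273, product 0.1600; [3] prior 0.19, lik 0.5714, product 0.1086; [4] prior 0.14, lik 0.5, product 0.07000; [5] prior 0.26, lik 0.4545, product 0.1182.
Normalizing constant = 0.56363; the posterior for Box 4 is its product over the sum, 0.07000/0.56363 = 0.124.

Posterior probability ≈ 0.124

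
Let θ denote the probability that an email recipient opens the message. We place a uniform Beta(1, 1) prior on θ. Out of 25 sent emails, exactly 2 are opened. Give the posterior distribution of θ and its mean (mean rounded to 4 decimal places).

Observing 2 successes and 23 failures updates Beta(1, 1) by adding the success and failure counts to the two shape parameters: α = 1+2 = 3, β = 1+23 = 24.
Posterior mean = α/(α+β) = 3/27 = 0.1111.

Posterior: Beta(3, 24); mean ≈ 0.1111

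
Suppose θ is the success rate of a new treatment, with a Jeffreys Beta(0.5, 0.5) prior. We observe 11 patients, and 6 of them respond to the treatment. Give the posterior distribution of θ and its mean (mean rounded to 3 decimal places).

The binomial likelihood is conjugate to the Beta prior: with 6 successes and 5 failures, the posterior is Beta(0.5+6, 0.5+5) = Beta(6.5, 5.5).
E[θ | data] = 6.5/(6.5+5.5) = 0.542.

Posterior: Beta(6.5, 5.5); mean ≈ 0.542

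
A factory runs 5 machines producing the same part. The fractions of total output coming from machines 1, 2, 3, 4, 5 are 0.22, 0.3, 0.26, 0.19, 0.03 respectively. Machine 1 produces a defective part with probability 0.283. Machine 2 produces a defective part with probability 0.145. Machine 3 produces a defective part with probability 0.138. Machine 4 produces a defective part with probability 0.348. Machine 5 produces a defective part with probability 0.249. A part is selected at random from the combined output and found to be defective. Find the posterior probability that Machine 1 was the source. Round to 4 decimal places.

P(defective|M1) = 0.283; P(defective|M2) = 0.145; P(defective|M3) = 0.138; P(defective|M4) = 0.348; P(defective|M5) = 0.249.
Prior × likelihood for each source: 0.22·0.283=0.06226, 0.3·0.145=0.04350, 0.26·0.138=0.03588, 0.19·0.348=0.06612, 0.03·0.249=0.007470. Summing gives P(defective) = 0.21523.
P(Machine 1 | defective) = 0.06226 / 0.21523 = 0.2893.

Posterior probability ≈ 0.2893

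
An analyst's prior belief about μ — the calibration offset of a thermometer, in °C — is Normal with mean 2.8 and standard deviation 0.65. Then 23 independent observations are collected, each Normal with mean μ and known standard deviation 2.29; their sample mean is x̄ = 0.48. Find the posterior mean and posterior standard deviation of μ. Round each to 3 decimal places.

Posterior mean ≈ 1.293; posterior SD ≈ 0.385

Prior precision 1/τ₀² = 1/0.65² = 2.36686; data precision n/σ² = 23/2.29² = 4.38588.
Posterior precision = 2.36686 + 4.38588 = 6.75275, giving posterior SD = 1/√6.75275 = 0.385.
Posterior mean = (2.36686·2.8 + 4.38588·0.48) / 6.75275 = 1.293.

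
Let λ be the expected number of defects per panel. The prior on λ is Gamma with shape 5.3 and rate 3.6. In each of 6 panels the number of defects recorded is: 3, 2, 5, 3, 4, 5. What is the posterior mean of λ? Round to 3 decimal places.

Total count ∑xᵢ = 22 over n = 6 panels.
Gamma is conjugate to the Poisson likelihood: posterior is Gamma(shape = 5.3+22 = 27.3, rate = 3.6+6 = 9.6).
E[λ | data] = 27.3/9.6 = 2.844.

Posterior mean ≈ 2.844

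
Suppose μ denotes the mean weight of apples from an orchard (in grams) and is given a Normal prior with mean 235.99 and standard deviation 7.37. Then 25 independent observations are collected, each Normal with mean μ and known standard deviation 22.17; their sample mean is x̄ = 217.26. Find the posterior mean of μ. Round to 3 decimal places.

Posterior mean ≈ 222.238

With known σ, the Normal prior is conjugate. Weight on the data is w = (n/σ²)/(n/σ² + 1/τ₀²) = 0.0508638/(0.0508638+0.0184105) = 0.73424.
Posterior mean = w·x̄ + (1−w)·μ₀ = 0.73424·217.26 + 0.26576·235.99 = 222.238.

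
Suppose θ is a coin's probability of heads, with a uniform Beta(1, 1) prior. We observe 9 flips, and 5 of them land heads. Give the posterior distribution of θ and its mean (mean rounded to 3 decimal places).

Posterior: Beta(6, 5); mean ≈ 0.545

Observing 5 successes and 4 failures updates Beta(1, 1) by adding the success and failure counts to the two shape parameters: α = 1+5 = 6, β = 1+4 = 5.
E[θ | data] = 6/(6+5) = 0.545.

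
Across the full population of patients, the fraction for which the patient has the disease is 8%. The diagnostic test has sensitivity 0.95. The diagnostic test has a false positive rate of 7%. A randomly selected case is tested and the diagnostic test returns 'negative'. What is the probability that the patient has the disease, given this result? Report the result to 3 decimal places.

P(H | E) ≈ 0.005

Write H for 'the patient has the disease'. Prior odds H:¬H = 0.08/0.92 = 0.086957. For the 'negative' outcome, the likelihood ratio is 0.05/0.93 = 0.053763.
Posterior odds = 0.086957 × 0.053763 = 0.0046751, so P(H|E) = 0.0046751/(1+0.0046751) = 0.005.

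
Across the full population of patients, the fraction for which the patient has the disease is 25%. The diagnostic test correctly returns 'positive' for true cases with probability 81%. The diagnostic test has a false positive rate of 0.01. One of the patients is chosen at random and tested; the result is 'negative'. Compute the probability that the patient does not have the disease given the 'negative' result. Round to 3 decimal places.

P(¬H | E) ≈ 0.940

Write H for 'the patient has the disease'. Prior odds H:¬H = 0.25/0.75 = 0.33333. For the 'negative' outcome, the likelihood ratio is 0.19/0.99 = 0.19192.
Posterior odds = 0.33333 × 0.19192 = 0.063973, so P(H|E) = 0.063973/(1+0.063973) = 0.060. Then P(¬H|E) = 1 − 0.060 = 0.940.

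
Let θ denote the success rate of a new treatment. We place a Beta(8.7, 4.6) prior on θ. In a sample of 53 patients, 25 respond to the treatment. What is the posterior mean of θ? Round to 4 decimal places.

Posterior mean ≈ 0.5083

The binomial likelihood is conjugate to the Beta prior: with 25 successes and 28 failures, the posterior is Beta(8.7+25, 4.6+28) = Beta(33.7, 32.6).
E[θ | data] = 33.7/(33.7+32.6) = 0.5083.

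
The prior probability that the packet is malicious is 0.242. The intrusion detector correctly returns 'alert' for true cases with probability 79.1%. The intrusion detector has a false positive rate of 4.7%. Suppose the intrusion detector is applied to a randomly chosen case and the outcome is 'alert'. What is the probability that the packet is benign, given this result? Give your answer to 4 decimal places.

P(¬H | E) ≈ 0.1569

Let H be the event that the packet is malicious. P(H) = 0.242, so P(¬H) = 0.758. With E the 'alert' result, P(E|H) = 0.791 and P(E|¬H) = 0.047.
P(E) = 0.791·0.242 + 0.047·0.758 = 0.19142 + 0.035626 = 0.22705.
By Bayes' theorem, P(H|E) = 0.19142 / 0.22705 = 0.8431. Hence P(¬H|E) = 1 − 0.8431 = 0.1569.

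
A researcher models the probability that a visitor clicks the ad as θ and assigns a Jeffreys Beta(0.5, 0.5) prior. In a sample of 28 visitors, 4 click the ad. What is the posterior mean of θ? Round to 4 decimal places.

Posterior mean ≈ 0.1552

The binomial likelihood is conjugate to the Beta prior: with 4 successes and 24 failures, the posterior is Beta(0.5+4, 0.5+24) = Beta(4.5, 24.5).
Posterior mean = α/(α+β) = 4.5/29 = 0.1552.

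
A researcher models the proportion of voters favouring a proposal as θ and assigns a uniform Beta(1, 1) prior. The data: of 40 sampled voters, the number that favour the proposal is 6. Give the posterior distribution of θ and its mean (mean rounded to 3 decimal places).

The binomial likelihood is conjugate to the Beta prior: with 6 successes and 34 failures, the posterior is Beta(1+6, 1+34) = Beta(7, 35).
E[θ | data] = 7/(7+35) = 0.167.

Posterior: Beta(7, 35); mean ≈ 0.167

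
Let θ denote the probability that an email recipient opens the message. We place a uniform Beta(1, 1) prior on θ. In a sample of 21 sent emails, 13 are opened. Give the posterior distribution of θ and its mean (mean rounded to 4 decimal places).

The binomial likelihood is conjugate to the Beta prior: with 13 successes and 8 failures, the posterior is Beta(1+13, 1+8) = Beta(14, 9).
Posterior mean = α/(α+β) = 14/23 = 0.6087.

Posterior: Beta(14, 9); mean ≈ 0.6087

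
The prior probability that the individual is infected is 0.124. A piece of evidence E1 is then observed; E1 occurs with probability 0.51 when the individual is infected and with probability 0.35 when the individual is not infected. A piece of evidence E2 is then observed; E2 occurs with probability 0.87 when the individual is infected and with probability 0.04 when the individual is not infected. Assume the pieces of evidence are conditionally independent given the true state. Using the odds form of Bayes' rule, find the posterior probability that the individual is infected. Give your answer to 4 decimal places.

Posterior probability ≈ 0.8177

Prior odds = 0.124/(1−0.124) = 0.14155.
Likelihood ratio for E1 = 0.51/0.35 = 1.4571.
Likelihood ratio for E2 = 0.87/0.04 = 21.750.
Posterior odds = prior odds × LR₁ × LR₂ = 4.4862.
Posterior probability = odds/(1+odds) = 4.4862/5.4862 = 0.8177.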